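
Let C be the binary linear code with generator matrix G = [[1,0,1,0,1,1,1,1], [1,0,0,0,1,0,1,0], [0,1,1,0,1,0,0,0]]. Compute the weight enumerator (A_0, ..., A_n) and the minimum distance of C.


Weight distribution: A_0 = 1, A_3 = 3, A_4 = 2, A_5 = 1, A_6 = 1. Minimum distance d = 3.

Enumerate all 2^3 = 8 messages m ∈ F_2^3.
For each, compute codeword c = mG in F_2^8, then tally its weight.
  m = 000 → c = 00000000, weight = 0.
  m = 100 → c = 10101111, weight = 6.
  m = 010 → c = 10001010, weight = 3.
  m = 110 → c = 00100101, weight = 3.
  m = 001 → c = 01101000, weight = 3.
  m = 101 → c = 11000111, weight = 5.
  m = 011 → c = 11100010, weight = 4.
  m = 111 → c = 01001101, weight = 4.
Tally weights:
  weight 0: 1 codewords.
  weight 3: 3 codewords.
  weight 4: 2 codewords.
  weight 5: 1 codewords.
  weight 6: 1 codewords.
Minimum distance d = smallest w > 0 with A_w > 0 = 3.
Sanity: Σ A_w = 8 = 2^3 = 8 ✓.


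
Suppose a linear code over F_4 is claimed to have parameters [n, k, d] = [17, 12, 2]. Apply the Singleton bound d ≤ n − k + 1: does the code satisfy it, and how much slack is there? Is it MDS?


Singleton RHS = n − k + 1 = 6, slack = 4, bound satisfied, not MDS.

Singleton bound: d ≤ n − k + 1.
Here n = 17, k = 12, so n − k + 1 = 6.
Given d = 2, check d ≤ 6: YES.
Slack = (n − k + 1) − d = 4.
The code is NOT MDS (slack = 4 > 0).
Description: the claimed parameters are [17, 12, 2]_4; such a code would be non-MDS.


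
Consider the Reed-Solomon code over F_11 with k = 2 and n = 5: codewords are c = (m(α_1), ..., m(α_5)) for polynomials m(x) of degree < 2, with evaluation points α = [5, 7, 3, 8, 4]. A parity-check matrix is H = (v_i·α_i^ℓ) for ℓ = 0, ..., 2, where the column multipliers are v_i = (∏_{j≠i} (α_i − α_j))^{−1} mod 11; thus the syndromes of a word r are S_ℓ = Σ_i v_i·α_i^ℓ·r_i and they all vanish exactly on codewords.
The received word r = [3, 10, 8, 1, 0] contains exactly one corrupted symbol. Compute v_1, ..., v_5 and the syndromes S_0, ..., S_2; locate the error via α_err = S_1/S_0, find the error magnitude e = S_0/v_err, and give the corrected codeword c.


S = (5, 2, 3), error at position 2, error magnitude e = 1, c = [3, 9, 8, 1, 0].

Step 1: column multipliers v_i = (∏_{j≠i}(α_i − α_j))^{−1} mod 11.
  i = 1 (α = 5): (5−7)(5−3)(5−8)(5−4) = (−2)·2·(−3)·1 = 12 ≡ 1, so v_1 = 1^{−1} = 1 (mod 11).
  i = 2 (α = 7): (7−5)(7−3)(7−8)(7−4) = 2·4·(−1)·3 = −24 ≡ 9, so v_2 = 9^{−1} = 5 (mod 11).
  i = 3 (α = 3): (3−5)(3−7)(3−8)(3−4) = (−2)·(−4)·(−5)·(−1) = 40 ≡ 7, so v_3 = 7^{−1} = 8 (mod 11).
  i = 4 (α = 8): (8−5)(8−7)(8−3)(8−4) = 3·1·5·4 = 60 ≡ 5, so v_4 = 5^{−1} = 9 (mod 11).
  i = 5 (α = 4): (4−5)(4−7)(4−3)(4−8) = (−1)·(−3)·1·(−4) = −12 ≡ 10, so v_5 = 10^{−1} = 10 (mod 11).
  v = [1, 5, 8, 9, 10].
Step 2: syndromes of r = [3, 10, 8, 1, 0] (all sums mod 11).
  S_0 = Σ v_i r_i = 1·3 + 5·10 + 8·8 + 9·1 + 10·0 = 126 ≡ 5.
  S_1 = Σ v_i α_i r_i = 1·5·3 + 5·7·10 + 8·3·8 + 9·8·1 + 10·4·0 = 629 ≡ 2.
  α_i^2 mod 11 = [3, 5, 9, 9, 5].
  S_2 = Σ v_i α_i^2 r_i = 1·3·3 + 5·5·10 + 8·9·8 + 9·9·1 + 10·5·0 = 916 ≡ 3.
  S = (5, 2, 3) ≠ 0, so r is not a codeword (an error is present).
Step 3: locate the error. For a single error e at position i, S_ℓ = v_i·e·α_i^ℓ, so α_err = S_1/S_0.
  S_0^{−1} = 5^{−1} = 9 (mod 11), so α_err = 2·9 = 18 ≡ 7 = α_2. Error position i = 2.
  Consistency check: S_2/S_1 = 3·6 = 18 ≡ 7 = α_err ✓ (single-error assumption holds).
Step 4: error magnitude e = S_0/v_2 = S_0·∏_{j≠2}(α_2 − α_j) = 5·9 = 45 ≡ 1 (mod 11).
Step 5: correct position 2: c_2 = r_2 − e = 10 − 1 ≡ 9 (mod 11). Hence c = [3, 9, 8, 1, 0].
  Check: interpolating c through the α_i gives m(x) = 10 + 3·x (degree < 2) with m(α_i) = c_i for every i, so c is indeed a codeword.


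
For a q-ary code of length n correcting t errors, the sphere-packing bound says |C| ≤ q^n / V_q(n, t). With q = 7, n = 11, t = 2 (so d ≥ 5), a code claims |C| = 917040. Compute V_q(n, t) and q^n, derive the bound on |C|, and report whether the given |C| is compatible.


V_q(n, t) = 2047, q^n = 1977326743, Hamming bound = 965963, |C| = 917040 ≤ bound (satisfied).

Step 1: Compute V_q(n, t) = Σ_{j=0}^2 C(n, j) (q−1)^j.
  j = 0: C(11,0)·(6)^0 = 1·1 = 1.
  j = 1: C(11,1)·(6)^1 = 11·6 = 66.
  j = 2: C(11,2)·(6)^2 = 55·36 = 1980.
  V_q(n, t) = 1 + 66 + 1980 = 2047.
Step 2: q^n = 7^11 = 1977326743.
Step 3: Hamming bound ⌊q^n / V_q(n,t)⌋ = ⌊1977326743/2047⌋ = 965963.
Step 4: Compare |C| = 917040 to 965963: satisfied.
The claimed |C| lies below the Hamming bound.


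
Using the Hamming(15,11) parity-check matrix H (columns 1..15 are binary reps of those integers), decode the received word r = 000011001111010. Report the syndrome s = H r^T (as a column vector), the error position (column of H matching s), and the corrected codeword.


s = (1, 0, 0, 1)^T, error position = 9, corrected codeword c = 000011000111010

Compute s = H r^T mod 2 one row at a time:
  s_1 = 0 + 1 + 1 + 1 + 1 + 0 + 1 + 0 = 5 ≡ 1 (mod 2).
  s_2 = 0 + 1 + 1 + 0 + 1 + 0 + 1 + 0 = 4 ≡ 0 (mod 2).
  s_3 = 0 + 0 + 1 + 0 + 1 + 1 + 1 + 0 = 4 ≡ 0 (mod 2).
  s_4 = 0 + 0 + 1 + 0 + 1 + 1 + 0 + 0 = 3 ≡ 1 (mod 2).
s = (1, 0, 0, 1)^T — this equals column 9 of H (binary 1001), so error is at position 9.
Correct: flip bit 9 of r = 000011001111010 to get c = 000011000111010.


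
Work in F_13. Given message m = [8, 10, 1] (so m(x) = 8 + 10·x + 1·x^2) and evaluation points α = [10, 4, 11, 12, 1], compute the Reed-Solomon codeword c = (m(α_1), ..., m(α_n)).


c = [0, 12, 5, 12, 6]

Message polynomial: m(x) = 8 + 10·x + 1·x^2 (mod 13).
For each evaluation point α_i, compute m(α_i) mod 13:
  α_1 = 10: Horner steps 1 → 7 → 0, so m(10) = 0.
  α_2 = 4: Horner steps 1 → 1 → 12, so m(4) = 12.
  α_3 = 11: Horner steps 1 → 8 → 5, so m(11) = 5.
  α_4 = 12: Horner steps 1 → 9 → 12, so m(12) = 12.
  α_5 = 1: Horner steps 1 → 11 → 6, so m(1) = 6.
Codeword c = [0, 12, 5, 12, 6] ∈ F_13^5.


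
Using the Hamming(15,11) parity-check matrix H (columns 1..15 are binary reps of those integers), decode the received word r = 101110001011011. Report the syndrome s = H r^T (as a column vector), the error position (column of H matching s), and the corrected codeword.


s = (1, 1, 0, 0)^T, error position = 12, corrected codeword c = 101110001010011

Compute s = H r^T mod 2 one row at a time:
  s_1 = 0 + 1 + 0 + 1 + 1 + 0 + 1 + 1 = 5 ≡ 1 (mod 2).
  s_2 = 1 + 1 + 0 + 0 + 1 + 0 + 1 + 1 = 5 ≡ 1 (mod 2).
  s_3 = 0 + 1 + 0 + 0 + 0 + 1 + 1 + 1 = 4 ≡ 0 (mod 2).
  s_4 = 1 + 1 + 1 + 0 + 1 + 1 + 0 + 1 = 6 ≡ 0 (mod 2).
s = (1, 1, 0, 0)^T — this equals column 12 of H (binary 1100), so error is at position 12.
Correct: flip bit 12 of r = 101110001011011 to get c = 101110001010011.


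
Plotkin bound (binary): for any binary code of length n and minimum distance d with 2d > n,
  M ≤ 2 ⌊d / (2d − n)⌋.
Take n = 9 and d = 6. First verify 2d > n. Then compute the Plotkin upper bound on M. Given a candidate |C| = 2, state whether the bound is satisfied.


Plotkin bound M ≤ 4; given |C| = 2 ≤ bound (satisfied).

Check applicability: 2d = 12, n = 9.
2d − n = 3 > 0, so Plotkin applies.
Compute d/(2d−n) = 6/3 ≈ 2.0000.
⌊d/(2d−n)⌋ = 2.
Plotkin bound: M ≤ 2·2 = 4.
Given |C| = 2, check: satisfied.
This |C| is below the Plotkin bound.


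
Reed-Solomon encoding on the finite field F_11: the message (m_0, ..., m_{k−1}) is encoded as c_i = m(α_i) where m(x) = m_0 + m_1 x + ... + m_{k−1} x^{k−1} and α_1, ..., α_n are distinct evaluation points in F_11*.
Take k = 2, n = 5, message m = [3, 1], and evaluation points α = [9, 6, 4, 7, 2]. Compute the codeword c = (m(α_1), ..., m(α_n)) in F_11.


c = [1, 9, 7, 10, 5]

Message polynomial: m(x) = 3 + 1·x (mod 11).
For each evaluation point α_i, compute m(α_i) mod 11:
  α_1 = 9: Horner steps 1 → 1, so m(9) = 1.
  α_2 = 6: Horner steps 1 → 9, so m(6) = 9.
  α_3 = 4: Horner steps 1 → 7, so m(4) = 7.
  α_4 = 7: Horner steps 1 → 10, so m(7) = 10.
  α_5 = 2: Horner steps 1 → 5, so m(2) = 5.
Codeword c = [1, 9, 7, 10, 5] ∈ F_11^5.


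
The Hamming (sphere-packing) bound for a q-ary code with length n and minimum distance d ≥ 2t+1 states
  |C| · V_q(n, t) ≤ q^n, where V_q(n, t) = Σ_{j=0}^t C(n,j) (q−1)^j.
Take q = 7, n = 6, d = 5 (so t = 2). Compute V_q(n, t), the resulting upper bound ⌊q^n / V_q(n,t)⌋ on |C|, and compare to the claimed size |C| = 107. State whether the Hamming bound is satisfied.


V_q(n, t) = 577, q^n = 117649, Hamming bound = 203, |C| = 107 ≤ bound (satisfied).

Step 1: Compute V_q(n, t) = Σ_{j=0}^2 C(n, j) (q−1)^j.
  j = 0: C(6,0)·(6)^0 = 1·1 = 1.
  j = 1: C(6,1)·(6)^1 = 6·6 = 36.
  j = 2: C(6,2)·(6)^2 = 15·36 = 540.
  V_q(n, t) = 1 + 36 + 540 = 577.
Step 2: q^n = 7^6 = 117649.
Step 3: Hamming bound ⌊q^n / V_q(n,t)⌋ = ⌊117649/577⌋ = 203.
Step 4: Compare |C| = 107 to 203: satisfied.
The claimed |C| lies below the Hamming bound.


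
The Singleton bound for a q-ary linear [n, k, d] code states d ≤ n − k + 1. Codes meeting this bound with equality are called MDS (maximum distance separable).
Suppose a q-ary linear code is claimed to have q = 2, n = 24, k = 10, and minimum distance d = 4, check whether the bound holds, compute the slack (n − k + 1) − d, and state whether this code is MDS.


Singleton RHS = n − k + 1 = 15, slack = 11, bound satisfied, not MDS.

Singleton bound: d ≤ n − k + 1.
Here n = 24, k = 10, so n − k + 1 = 15.
Given d = 4, check d ≤ 15: YES.
Slack = (n − k + 1) − d = 11.
The code is NOT MDS (slack = 11 > 0).
Description: the claimed parameters are [24, 10, 4]_2; such a code would be non-MDS.


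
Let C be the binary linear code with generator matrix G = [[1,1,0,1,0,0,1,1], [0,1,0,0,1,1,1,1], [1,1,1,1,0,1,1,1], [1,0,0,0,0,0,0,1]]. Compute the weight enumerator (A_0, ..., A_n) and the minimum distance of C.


Weight distribution: A_0 = 1, A_2 = 2, A_3 = 1, A_4 = 5, A_5 = 6, A_7 = 1. Minimum distance d = 2.

Enumerate all 2^4 = 16 messages m ∈ F_2^4.
For each, compute codeword c = mG in F_2^8, then tally its weight.
  m = 0000 → c = 00000000, weight = 0.
  m = 1000 → c = 11010011, weight = 5.
  m = 0100 → c = 01001111, weight = 5.
  m = 1100 → c = 10011100, weight = 4.
  m = 0010 → c = 11110111, weight = 7.
  m = 1010 → c = 00100100, weight = 2.
  m = 0110 → c = 10111000, weight = 4.
  m = 1110 → c = 01101011, weight = 5.
  m = 0001 → c = 10000001, weight = 2.
  m = 1001 → c = 01010010, weight = 3.
  m = 0101 → c = 11001110, weight = 5.
  m = 1101 → c = 00011101, weight = 4.
  m = 0011 → c = 01110110, weight = 5.
  m = 1011 → c = 10100101, weight = 4.
  m = 0111 → c = 00111001, weight = 4.
  m = 1111 → c = 11101010, weight = 5.
Tally weights:
  weight 0: 1 codewords.
  weight 2: 2 codewords.
  weight 3: 1 codewords.
  weight 4: 5 codewords.
  weight 5: 6 codewords.
  weight 7: 1 codewords.
Minimum distance d = smallest w > 0 with A_w > 0 = 2.
Sanity: Σ A_w = 16 = 2^4 = 16 ✓.


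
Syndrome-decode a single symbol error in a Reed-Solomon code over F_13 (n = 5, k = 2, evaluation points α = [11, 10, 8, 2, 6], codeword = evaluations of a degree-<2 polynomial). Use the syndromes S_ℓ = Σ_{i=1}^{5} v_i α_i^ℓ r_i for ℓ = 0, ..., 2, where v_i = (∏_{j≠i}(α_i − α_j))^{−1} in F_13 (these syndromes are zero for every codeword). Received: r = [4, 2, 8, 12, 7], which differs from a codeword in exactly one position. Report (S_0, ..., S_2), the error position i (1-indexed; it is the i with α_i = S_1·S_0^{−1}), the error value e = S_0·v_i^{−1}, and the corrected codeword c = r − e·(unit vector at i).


S = (7, 4, 6), error at position 3, error magnitude e = 10, c = [4, 2, 11, 12, 7].

Step 1: column multipliers v_i = (∏_{j≠i}(α_i − α_j))^{−1} mod 13.
  i = 1 (α = 11): (11−10)(11−8)(11−2)(11−6) = 1·3·9·5 = 135 ≡ 5, so v_1 = 5^{−1} = 8 (mod 13).
  i = 2 (α = 10): (10−11)(10−8)(10−2)(10−6) = (−1)·2·8·4 = −64 ≡ 1, so v_2 = 1^{−1} = 1 (mod 13).
  i = 3 (α = 8): (8−11)(8−10)(8−2)(8−6) = (−3)·(−2)·6·2 = 72 ≡ 7, so v_3 = 7^{−1} = 2 (mod 13).
  i = 4 (α = 2): (2−11)(2−10)(2−8)(2−6) = (−9)·(−8)·(−6)·(−4) = 1728 ≡ 12, so v_4 = 12^{−1} = 12 (mod 13).
  i = 5 (α = 6): (6−11)(6−10)(6−8)(6−2) = (−5)·(−4)·(−2)·4 = −160 ≡ 9, so v_5 = 9^{−1} = 3 (mod 13).
  v = [8, 1, 2, 12, 3].
Step 2: syndromes of r = [4, 2, 8, 12, 7] (all sums mod 13).
  S_0 = Σ v_i r_i = 8·4 + 1·2 + 2·8 + 12·12 + 3·7 = 215 ≡ 7.
  S_1 = Σ v_i α_i r_i = 8·11·4 + 1·10·2 + 2·8·8 + 12·2·12 + 3·6·7 = 914 ≡ 4.
  α_i^2 mod 13 = [4, 9, 12, 4, 10].
  S_2 = Σ v_i α_i^2 r_i = 8·4·4 + 1·9·2 + 2·12·8 + 12·4·12 + 3·10·7 = 1124 ≡ 6.
  S = (7, 4, 6) ≠ 0, so r is not a codeword (an error is present).
Step 3: locate the error. For a single error e at position i, S_ℓ = v_i·e·α_i^ℓ, so α_err = S_1/S_0.
  S_0^{−1} = 7^{−1} = 2 (mod 13), so α_err = 4·2 = 8 ≡ 8 = α_3. Error position i = 3.
  Consistency check: S_2/S_1 = 6·10 = 60 ≡ 8 = α_err ✓ (single-error assumption holds).
Step 4: error magnitude e = S_0/v_3 = S_0·∏_{j≠3}(α_3 − α_j) = 7·7 = 49 ≡ 10 (mod 13).
Step 5: correct position 3: c_3 = r_3 − e = 8 − 10 ≡ 11 (mod 13). Hence c = [4, 2, 11, 12, 7].
  Check: interpolating c through the α_i gives m(x) = 8 + 2·x (degree < 2) with m(α_i) = c_i for every i, so c is indeed a codeword.


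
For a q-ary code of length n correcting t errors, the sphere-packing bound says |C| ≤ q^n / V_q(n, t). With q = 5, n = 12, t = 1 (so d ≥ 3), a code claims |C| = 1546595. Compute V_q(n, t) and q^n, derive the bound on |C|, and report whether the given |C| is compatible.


V_q(n, t) = 49, q^n = 244140625, Hamming bound = 4982461, |C| = 1546595 ≤ bound (satisfied).

Step 1: Compute V_q(n, t) = Σ_{j=0}^1 C(n, j) (q−1)^j.
  j = 0: C(12,0)·(4)^0 = 1·1 = 1.
  j = 1: C(12,1)·(4)^1 = 12·4 = 48.
  V_q(n, t) = 1 + 48 = 49.
Step 2: q^n = 5^12 = 244140625.
Step 3: Hamming bound ⌊q^n / V_q(n,t)⌋ = ⌊244140625/49⌋ = 4982461.
Step 4: Compare |C| = 1546595 to 4982461: satisfied.
The claimed |C| lies below the Hamming bound.


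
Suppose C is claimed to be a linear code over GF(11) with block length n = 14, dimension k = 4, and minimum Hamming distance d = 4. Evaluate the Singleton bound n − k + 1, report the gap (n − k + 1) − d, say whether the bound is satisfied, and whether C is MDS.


Singleton RHS = n − k + 1 = 11, slack = 7, bound satisfied, not MDS.

Singleton bound: d ≤ n − k + 1.
Here n = 14, k = 4, so n − k + 1 = 11.
Given d = 4, check d ≤ 11: YES.
Slack = (n − k + 1) − d = 7.
The code is NOT MDS (slack = 7 > 0).
Description: the claimed parameters are [14, 4, 4]_11; such a code would be non-MDS.


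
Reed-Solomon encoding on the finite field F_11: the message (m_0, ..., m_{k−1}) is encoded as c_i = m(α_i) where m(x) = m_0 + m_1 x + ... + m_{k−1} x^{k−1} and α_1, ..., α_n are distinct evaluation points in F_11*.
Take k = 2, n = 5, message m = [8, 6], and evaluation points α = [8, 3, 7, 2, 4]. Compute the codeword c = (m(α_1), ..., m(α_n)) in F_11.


c = [1, 4, 6, 9, 10]

Message polynomial: m(x) = 8 + 6·x (mod 11).
For each evaluation point α_i, compute m(α_i) mod 11:
  α_1 = 8: Horner steps 6 → 1, so m(8) = 1.
  α_2 = 3: Horner steps 6 → 4, so m(3) = 4.
  α_3 = 7: Horner steps 6 → 6, so m(7) = 6.
  α_4 = 2: Horner steps 6 → 9, so m(2) = 9.
  α_5 = 4: Horner steps 6 → 10, so m(4) = 10.
Codeword c = [1, 4, 6, 9, 10] ∈ F_11^5.


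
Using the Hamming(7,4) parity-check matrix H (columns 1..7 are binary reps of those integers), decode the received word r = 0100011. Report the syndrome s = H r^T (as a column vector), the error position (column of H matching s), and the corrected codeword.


s = (0, 1, 1)^T, error position = 3, corrected codeword c = 0110011

Compute s = H r^T mod 2 one row at a time:
  s_1 = 0 + 0 + 1 + 1 = 2 ≡ 0 (mod 2).
  s_2 = 1 + 0 + 1 + 1 = 3 ≡ 1 (mod 2).
  s_3 = 0 + 0 + 0 + 1 = 1 ≡ 1 (mod 2).
s = (0, 1, 1)^T — this equals column 3 of H (binary 011), so error is at position 3.
Correct: flip bit 3 of r = 0100011 to get c = 0110011.


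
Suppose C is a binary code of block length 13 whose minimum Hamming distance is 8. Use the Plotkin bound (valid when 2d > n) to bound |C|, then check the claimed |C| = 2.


Plotkin bound M ≤ 4; given |C| = 2 ≤ bound (satisfied).

Check applicability: 2d = 16, n = 13.
2d − n = 3 > 0, so Plotkin applies.
Compute d/(2d−n) = 8/3 ≈ 2.6667.
⌊d/(2d−n)⌋ = 2.
Plotkin bound: M ≤ 2·2 = 4.
Given |C| = 2, check: satisfied.
This |C| is below the Plotkin bound.


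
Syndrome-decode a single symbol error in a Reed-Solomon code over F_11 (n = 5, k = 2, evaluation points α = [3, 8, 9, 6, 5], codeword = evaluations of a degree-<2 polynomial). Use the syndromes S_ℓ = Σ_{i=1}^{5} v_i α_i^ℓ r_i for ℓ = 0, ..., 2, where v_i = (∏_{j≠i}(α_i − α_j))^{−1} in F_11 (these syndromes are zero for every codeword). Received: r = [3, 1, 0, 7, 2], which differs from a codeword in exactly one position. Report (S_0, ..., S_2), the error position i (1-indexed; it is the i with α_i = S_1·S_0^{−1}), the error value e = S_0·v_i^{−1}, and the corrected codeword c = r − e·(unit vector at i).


S = (2, 5, 7), error at position 2, error magnitude e = 6, c = [3, 6, 0, 7, 2].

Step 1: column multipliers v_i = (∏_{j≠i}(α_i − α_j))^{−1} mod 11.
  i = 1 (α = 3): (3−8)(3−9)(3−6)(3−5) = (−5)·(−6)·(−3)·(−2) = 180 ≡ 4, so v_1 = 4^{−1} = 3 (mod 11).
  i = 2 (α = 8): (8−3)(8−9)(8−6)(8−5) = 5·(−1)·2·3 = −30 ≡ 3, so v_2 = 3^{−1} = 4 (mod 11).
  i = 3 (α = 9): (9−3)(9−8)(9−6)(9−5) = 6·1·3·4 = 72 ≡ 6, so v_3 = 6^{−1} = 2 (mod 11).
  i = 4 (α = 6): (6−3)(6−8)(6−9)(6−5) = 3·(−2)·(−3)·1 = 18 ≡ 7, so v_4 = 7^{−1} = 8 (mod 11).
  i = 5 (α = 5): (5−3)(5−8)(5−9)(5−6) = 2·(−3)·(−4)·(−1) = −24 ≡ 9, so v_5 = 9^{−1} = 5 (mod 11).
  v = [3, 4, 2, 8, 5].
Step 2: syndromes of r = [3, 1, 0, 7, 2] (all sums mod 11).
  S_0 = Σ v_i r_i = 3·3 + 4·1 + 2·0 + 8·7 + 5·2 = 79 ≡ 2.
  S_1 = Σ v_i α_i r_i = 3·3·3 + 4·8·1 + 2·9·0 + 8·6·7 + 5·5·2 = 445 ≡ 5.
  α_i^2 mod 11 = [9, 9, 4, 3, 3].
  S_2 = Σ v_i α_i^2 r_i = 3·9·3 + 4·9·1 + 2·4·0 + 8·3·7 + 5·3·2 = 315 ≡ 7.
  S = (2, 5, 7) ≠ 0, so r is not a codeword (an error is present).
Step 3: locate the error. For a single error e at position i, S_ℓ = v_i·e·α_i^ℓ, so α_err = S_1/S_0.
  S_0^{−1} = 2^{−1} = 6 (mod 11), so α_err = 5·6 = 30 ≡ 8 = α_2. Error position i = 2.
  Consistency check: S_2/S_1 = 7·9 = 63 ≡ 8 = α_err ✓ (single-error assumption holds).
Step 4: error magnitude e = S_0/v_2 = S_0·∏_{j≠2}(α_2 − α_j) = 2·3 = 6 ≡ 6 (mod 11).
Step 5: correct position 2: c_2 = r_2 − e = 1 − 6 ≡ 6 (mod 11). Hence c = [3, 6, 0, 7, 2].
  Check: interpolating c through the α_i gives m(x) = 10 + 5·x (degree < 2) with m(α_i) = c_i for every i, so c is indeed a codeword.


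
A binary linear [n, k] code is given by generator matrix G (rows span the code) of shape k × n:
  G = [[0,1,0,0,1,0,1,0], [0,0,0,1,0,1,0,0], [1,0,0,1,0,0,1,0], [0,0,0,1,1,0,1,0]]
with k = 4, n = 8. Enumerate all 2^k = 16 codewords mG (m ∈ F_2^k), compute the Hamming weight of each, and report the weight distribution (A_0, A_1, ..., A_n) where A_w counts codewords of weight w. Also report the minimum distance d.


Weight distribution: A_0 = 1, A_2 = 4, A_3 = 6, A_4 = 3, A_5 = 2. Minimum distance d = 2.

Enumerate all 2^4 = 16 messages m ∈ F_2^4.
For each, compute codeword c = mG in F_2^8, then tally its weight.
  m = 0000 → c = 00000000, weight = 0.
  m = 1000 → c = 01001010, weight = 3.
  m = 0100 → c = 00010100, weight = 2.
  m = 1100 → c = 01011110, weight = 5.
  m = 0010 → c = 10010010, weight = 3.
  m = 1010 → c = 11011000, weight = 4.
  m = 0110 → c = 10000110, weight = 3.
  m = 1110 → c = 11001100, weight = 4.
  m = 0001 → c = 00011010, weight = 3.
  m = 1001 → c = 01010000, weight = 2.
  m = 0101 → c = 00001110, weight = 3.
  m = 1101 → c = 01000100, weight = 2.
  m = 0011 → c = 10001000, weight = 2.
  m = 1011 → c = 11000010, weight = 3.
  m = 0111 → c = 10011100, weight = 4.
  m = 1111 → c = 11010110, weight = 5.
Tally weights:
  weight 0: 1 codewords.
  weight 2: 4 codewords.
  weight 3: 6 codewords.
  weight 4: 3 codewords.
  weight 5: 2 codewords.
Minimum distance d = smallest w > 0 with A_w > 0 = 2.
Sanity: Σ A_w = 16 = 2^4 = 16 ✓.


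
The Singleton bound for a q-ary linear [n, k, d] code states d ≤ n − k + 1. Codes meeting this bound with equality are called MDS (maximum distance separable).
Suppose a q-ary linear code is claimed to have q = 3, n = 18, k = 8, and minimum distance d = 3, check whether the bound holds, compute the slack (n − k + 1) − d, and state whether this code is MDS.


Singleton RHS = n − k + 1 = 11, slack = 8, bound satisfied, not MDS.

Singleton bound: d ≤ n − k + 1.
Here n = 18, k = 8, so n − k + 1 = 11.
Given d = 3, check d ≤ 11: YES.
Slack = (n − k + 1) − d = 8.
The code is NOT MDS (slack = 8 > 0).
Description: the claimed parameters are [18, 8, 3]_3; such a code would be non-MDS.


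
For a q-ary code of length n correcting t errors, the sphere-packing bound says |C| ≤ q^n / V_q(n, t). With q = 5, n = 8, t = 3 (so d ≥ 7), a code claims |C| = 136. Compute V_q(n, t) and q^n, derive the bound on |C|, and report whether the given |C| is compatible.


V_q(n, t) = 4065, q^n = 390625, Hamming bound = 96, |C| = 136 > bound (violated).

Step 1: Compute V_q(n, t) = Σ_{j=0}^3 C(n, j) (q−1)^j.
  j = 0: C(8,0)·(4)^0 = 1·1 = 1.
  j = 1: C(8,1)·(4)^1 = 8·4 = 32.
  j = 2: C(8,2)·(4)^2 = 28·16 = 448.
  j = 3: C(8,3)·(4)^3 = 56·64 = 3584.
  V_q(n, t) = 1 + 32 + 448 + 3584 = 4065.
Step 2: q^n = 5^8 = 390625.
Step 3: Hamming bound ⌊q^n / V_q(n,t)⌋ = ⌊390625/4065⌋ = 96.
Step 4: Compare |C| = 136 to 96: violated.
The claimed |C| lies above the Hamming bound, so no 5-ary code of length 8 with d ≥ 7 can have 136 codewords.


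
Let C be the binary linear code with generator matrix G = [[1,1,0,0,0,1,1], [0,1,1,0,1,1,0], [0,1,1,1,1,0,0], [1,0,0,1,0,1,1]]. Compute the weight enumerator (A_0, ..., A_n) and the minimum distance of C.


Weight distribution: A_0 = 1, A_2 = 5, A_4 = 7, A_6 = 3. Minimum distance d = 2.

Enumerate all 2^4 = 16 messages m ∈ F_2^4.
For each, compute codeword c = mG in F_2^7, then tally its weight.
  m = 0000 → c = 0000000, weight = 0.
  m = 1000 → c = 1100011, weight = 4.
  m = 0100 → c = 0110110, weight = 4.
  m = 1100 → c = 1010101, weight = 4.
  m = 0010 → c = 0111100, weight = 4.
  m = 1010 → c = 1011111, weight = 6.
  m = 0110 → c = 0001010, weight = 2.
  m = 1110 → c = 1101001, weight = 4.
  m = 0001 → c = 1001011, weight = 4.
  m = 1001 → c = 0101000, weight = 2.
  m = 0101 → c = 1111101, weight = 6.
  m = 1101 → c = 0011110, weight = 4.
  m = 0011 → c = 1110111, weight = 6.
  m = 1011 → c = 0010100, weight = 2.
  m = 0111 → c = 1000001, weight = 2.
  m = 1111 → c = 0100010, weight = 2.
Tally weights:
  weight 0: 1 codewords.
  weight 2: 5 codewords.
  weight 4: 7 codewords.
  weight 6: 3 codewords.
Minimum distance d = smallest w > 0 with A_w > 0 = 2.
Sanity: Σ A_w = 16 = 2^4 = 16 ✓.


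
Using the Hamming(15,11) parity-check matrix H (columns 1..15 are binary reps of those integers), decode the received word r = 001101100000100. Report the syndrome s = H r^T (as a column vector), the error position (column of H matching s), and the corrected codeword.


s = (1, 0, 1, 1)^T, error position = 11, corrected codeword c = 001101100010100

Compute s = H r^T mod 2 one row at a time:
  s_1 = 0 + 0 + 0 + 0 + 0 + 1 + 0 + 0 = 1 ≡ 1 (mod 2).
  s_2 = 1 + 0 + 1 + 1 + 0 + 1 + 0 + 0 = 4 ≡ 0 (mod 2).
  s_3 = 0 + 1 + 1 + 1 + 0 + 0 + 0 + 0 = 3 ≡ 1 (mod 2).
  s_4 = 0 + 1 + 0 + 1 + 0 + 0 + 1 + 0 = 3 ≡ 1 (mod 2).
s = (1, 0, 1, 1)^T — this equals column 11 of H (binary 1011), so error is at position 11.
Correct: flip bit 11 of r = 001101100000100 to get c = 001101100010100.


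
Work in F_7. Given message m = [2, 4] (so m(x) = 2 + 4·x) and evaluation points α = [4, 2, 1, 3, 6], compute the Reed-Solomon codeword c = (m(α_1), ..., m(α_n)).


c = [4, 3, 6, 0, 5]

Message polynomial: m(x) = 2 + 4·x (mod 7).
For each evaluation point α_i, compute m(α_i) mod 7:
  α_1 = 4: Horner steps 4 → 4, so m(4) = 4.
  α_2 = 2: Horner steps 4 → 3, so m(2) = 3.
  α_3 = 1: Horner steps 4 → 6, so m(1) = 6.
  α_4 = 3: Horner steps 4 → 0, so m(3) = 0.
  α_5 = 6: Horner steps 4 → 5, so m(6) = 5.
Codeword c = [4, 3, 6, 0, 5] ∈ F_7^5.


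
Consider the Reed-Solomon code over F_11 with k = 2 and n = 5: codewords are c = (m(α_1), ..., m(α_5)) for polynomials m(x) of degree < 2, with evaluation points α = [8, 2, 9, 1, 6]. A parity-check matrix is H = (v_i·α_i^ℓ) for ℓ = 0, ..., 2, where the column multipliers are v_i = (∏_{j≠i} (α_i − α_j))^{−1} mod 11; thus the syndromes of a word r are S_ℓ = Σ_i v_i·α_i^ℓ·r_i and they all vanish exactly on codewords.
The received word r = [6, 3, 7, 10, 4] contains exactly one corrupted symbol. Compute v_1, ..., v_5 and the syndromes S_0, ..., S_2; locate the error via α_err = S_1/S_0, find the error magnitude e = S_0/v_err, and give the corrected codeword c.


S = (10, 9, 7), error at position 2, error magnitude e = 3, c = [6, 0, 7, 10, 4].

Step 1: column multipliers v_i = (∏_{j≠i}(α_i − α_j))^{−1} mod 11.
  i = 1 (α = 8): (8−2)(8−9)(8−1)(8−6) = 6·(−1)·7·2 = −84 ≡ 4, so v_1 = 4^{−1} = 3 (mod 11).
  i = 2 (α = 2): (2−8)(2−9)(2−1)(2−6) = (−6)·(−7)·1·(−4) = −168 ≡ 8, so v_2 = 8^{−1} = 7 (mod 11).
  i = 3 (α = 9): (9−8)(9−2)(9−1)(9−6) = 1·7·8·3 = 168 ≡ 3, so v_3 = 3^{−1} = 4 (mod 11).
  i = 4 (α = 1): (1−8)(1−2)(1−9)(1−6) = (−7)·(−1)·(−8)·(−5) = 280 ≡ 5, so v_4 = 5^{−1} = 9 (mod 11).
  i = 5 (α = 6): (6−8)(6−2)(6−9)(6−1) = (−2)·4·(−3)·5 = 120 ≡ 10, so v_5 = 10^{−1} = 10 (mod 11).
  v = [3, 7, 4, 9, 10].
Step 2: syndromes of r = [6, 3, 7, 10, 4] (all sums mod 11).
  S_0 = Σ v_i r_i = 3·6 + 7·3 + 4·7 + 9·10 + 10·4 = 197 ≡ 10.
  S_1 = Σ v_i α_i r_i = 3·8·6 + 7·2·3 + 4·9·7 + 9·1·10 + 10·6·4 = 768 ≡ 9.
  α_i^2 mod 11 = [9, 4, 4, 1, 3].
  S_2 = Σ v_i α_i^2 r_i = 3·9·6 + 7·4·3 + 4·4·7 + 9·1·10 + 10·3·4 = 568 ≡ 7.
  S = (10, 9, 7) ≠ 0, so r is not a codeword (an error is present).
Step 3: locate the error. For a single error e at position i, S_ℓ = v_i·e·α_i^ℓ, so α_err = S_1/S_0.
  S_0^{−1} = 10^{−1} = 10 (mod 11), so α_err = 9·10 = 90 ≡ 2 = α_2. Error position i = 2.
  Consistency check: S_2/S_1 = 7·5 = 35 ≡ 2 = α_err ✓ (single-error assumption holds).
Step 4: error magnitude e = S_0/v_2 = S_0·∏_{j≠2}(α_2 − α_j) = 10·8 = 80 ≡ 3 (mod 11).
Step 5: correct position 2: c_2 = r_2 − e = 3 − 3 ≡ 0 (mod 11). Hence c = [6, 0, 7, 10, 4].
  Check: interpolating c through the α_i gives m(x) = 9 + 1·x (degree < 2) with m(α_i) = c_i for every i, so c is indeed a codeword.


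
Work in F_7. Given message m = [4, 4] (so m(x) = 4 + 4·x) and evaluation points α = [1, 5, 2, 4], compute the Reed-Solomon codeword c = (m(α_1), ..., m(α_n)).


c = [1, 3, 5, 6]

Message polynomial: m(x) = 4 + 4·x (mod 7).
For each evaluation point α_i, compute m(α_i) mod 7:
  α_1 = 1: Horner steps 4 → 1, so m(1) = 1.
  α_2 = 5: Horner steps 4 → 3, so m(5) = 3.
  α_3 = 2: Horner steps 4 → 5, so m(2) = 5.
  α_4 = 4: Horner steps 4 → 6, so m(4) = 6.
Codeword c = [1, 3, 5, 6] ∈ F_7^4.


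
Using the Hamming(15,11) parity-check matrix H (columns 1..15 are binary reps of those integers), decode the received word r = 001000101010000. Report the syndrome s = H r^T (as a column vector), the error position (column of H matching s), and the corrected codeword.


s = (0, 1, 1, 0)^T, error position = 6, corrected codeword c = 001001101010000

Compute s = H r^T mod 2 one row at a time:
  s_1 = 0 + 1 + 0 + 1 + 0 + 0 + 0 + 0 = 2 ≡ 0 (mod 2).
  s_2 = 0 + 0 + 0 + 1 + 0 + 0 + 0 + 0 = 1 ≡ 1 (mod 2).
  s_3 = 0 + 1 + 0 + 1 + 0 + 1 + 0 + 0 = 3 ≡ 1 (mod 2).
  s_4 = 0 + 1 + 0 + 1 + 1 + 1 + 0 + 0 = 4 ≡ 0 (mod 2).
s = (0, 1, 1, 0)^T — this equals column 6 of H (binary 0110), so error is at position 6.
Correct: flip bit 6 of r = 001000101010000 to get c = 001001101010000.


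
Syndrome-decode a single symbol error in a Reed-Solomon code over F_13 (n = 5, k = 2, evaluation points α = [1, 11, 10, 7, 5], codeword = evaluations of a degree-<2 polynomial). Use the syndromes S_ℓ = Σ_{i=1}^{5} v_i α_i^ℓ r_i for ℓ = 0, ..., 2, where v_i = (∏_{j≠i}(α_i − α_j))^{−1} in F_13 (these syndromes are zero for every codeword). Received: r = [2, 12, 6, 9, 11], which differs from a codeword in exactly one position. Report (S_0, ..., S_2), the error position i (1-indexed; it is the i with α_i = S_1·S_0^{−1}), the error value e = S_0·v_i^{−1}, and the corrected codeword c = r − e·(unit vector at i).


S = (12, 2, 9), error at position 2, error magnitude e = 7, c = [2, 5, 6, 9, 11].

Step 1: column multipliers v_i = (∏_{j≠i}(α_i − α_j))^{−1} mod 13.
  i = 1 (α = 1): (1−11)(1−10)(1−7)(1−5) = (−10)·(−9)·(−6)·(−4) = 2160 ≡ 2, so v_1 = 2^{−1} = 7 (mod 13).
  i = 2 (α = 11): (11−1)(11−10)(11−7)(11−5) = 10·1·4·6 = 240 ≡ 6, so v_2 = 6^{−1} = 11 (mod 13).
  i = 3 (α = 10): (10−1)(10−11)(10−7)(10−5) = 9·(−1)·3·5 = −135 ≡ 8, so v_3 = 8^{−1} = 5 (mod 13).
  i = 4 (α = 7): (7−1)(7−11)(7−10)(7−5) = 6·(−4)·(−3)·2 = 144 ≡ 1, so v_4 = 1^{−1} = 1 (mod 13).
  i = 5 (α = 5): (5−1)(5−11)(5−10)(5−7) = 4·(−6)·(−5)·(−2) = −240 ≡ 7, so v_5 = 7^{−1} = 2 (mod 13).
  v = [7, 11, 5, 1, 2].
Step 2: syndromes of r = [2, 12, 6, 9, 11] (all sums mod 13).
  S_0 = Σ v_i r_i = 7·2 + 11·12 + 5·6 + 1·9 + 2·11 = 207 ≡ 12.
  S_1 = Σ v_i α_i r_i = 7·1·2 + 11·11·12 + 5·10·6 + 1·7·9 + 2·5·11 = 1939 ≡ 2.
  α_i^2 mod 13 = [1, 4, 9, 10, 12].
  S_2 = Σ v_i α_i^2 r_i = 7·1·2 + 11·4·12 + 5·9·6 + 1·10·9 + 2·12·11 = 1166 ≡ 9.
  S = (12, 2, 9) ≠ 0, so r is not a codeword (an error is present).
Step 3: locate the error. For a single error e at position i, S_ℓ = v_i·e·α_i^ℓ, so α_err = S_1/S_0.
  S_0^{−1} = 12^{−1} = 12 (mod 13), so α_err = 2·12 = 24 ≡ 11 = α_2. Error position i = 2.
  Consistency check: S_2/S_1 = 9·7 = 63 ≡ 11 = α_err ✓ (single-error assumption holds).
Step 4: error magnitude e = S_0/v_2 = S_0·∏_{j≠2}(α_2 − α_j) = 12·6 = 72 ≡ 7 (mod 13).
Step 5: correct position 2: c_2 = r_2 − e = 12 − 7 ≡ 5 (mod 13). Hence c = [2, 5, 6, 9, 11].
  Check: interpolating c through the α_i gives m(x) = 3 + 12·x (degree < 2) with m(α_i) = c_i for every i, so c is indeed a codeword.


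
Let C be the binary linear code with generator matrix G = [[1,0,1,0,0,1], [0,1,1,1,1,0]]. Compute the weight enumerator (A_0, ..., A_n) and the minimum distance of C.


Weight distribution: A_0 = 1, A_3 = 1, A_4 = 1, A_5 = 1. Minimum distance d = 3.

Enumerate all 2^2 = 4 messages m ∈ F_2^2.
For each, compute codeword c = mG in F_2^6, then tally its weight.
  m = 00 → c = 000000, weight = 0.
  m = 10 → c = 101001, weight = 3.
  m = 01 → c = 011110, weight = 4.
  m = 11 → c = 110111, weight = 5.
Tally weights:
  weight 0: 1 codewords.
  weight 3: 1 codewords.
  weight 4: 1 codewords.
  weight 5: 1 codewords.
Minimum distance d = smallest w > 0 with A_w > 0 = 3.
Sanity: Σ A_w = 4 = 2^2 = 4 ✓.


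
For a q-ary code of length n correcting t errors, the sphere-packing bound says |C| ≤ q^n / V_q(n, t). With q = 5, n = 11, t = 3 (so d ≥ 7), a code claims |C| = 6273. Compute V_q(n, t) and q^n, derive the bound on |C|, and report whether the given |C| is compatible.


V_q(n, t) = 11485, q^n = 48828125, Hamming bound = 4251, |C| = 6273 > bound (violated).

Step 1: Compute V_q(n, t) = Σ_{j=0}^3 C(n, j) (q−1)^j.
  j = 0: C(11,0)·(4)^0 = 1·1 = 1.
  j = 1: C(11,1)·(4)^1 = 11·4 = 44.
  j = 2: C(11,2)·(4)^2 = 55·16 = 880.
  j = 3: C(11,3)·(4)^3 = 165·64 = 10560.
  V_q(n, t) = 1 + 44 + 880 + 10560 = 11485.
Step 2: q^n = 5^11 = 48828125.
Step 3: Hamming bound ⌊q^n / V_q(n,t)⌋ = ⌊48828125/11485⌋ = 4251.
Step 4: Compare |C| = 6273 to 4251: violated.
The claimed |C| lies above the Hamming bound, so no 5-ary code of length 11 with d ≥ 7 can have 6273 codewords.


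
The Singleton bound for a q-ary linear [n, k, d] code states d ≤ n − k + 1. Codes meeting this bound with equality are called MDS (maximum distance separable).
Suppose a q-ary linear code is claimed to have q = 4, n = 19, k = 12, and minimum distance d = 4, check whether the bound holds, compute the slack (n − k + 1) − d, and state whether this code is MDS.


Singleton RHS = n − k + 1 = 8, slack = 4, bound satisfied, not MDS.

Singleton bound: d ≤ n − k + 1.
Here n = 19, k = 12, so n − k + 1 = 8.
Given d = 4, check d ≤ 8: YES.
Slack = (n − k + 1) − d = 4.
The code is NOT MDS (slack = 4 > 0).
Description: the claimed parameters are [19, 12, 4]_4; such a code would be non-MDS.


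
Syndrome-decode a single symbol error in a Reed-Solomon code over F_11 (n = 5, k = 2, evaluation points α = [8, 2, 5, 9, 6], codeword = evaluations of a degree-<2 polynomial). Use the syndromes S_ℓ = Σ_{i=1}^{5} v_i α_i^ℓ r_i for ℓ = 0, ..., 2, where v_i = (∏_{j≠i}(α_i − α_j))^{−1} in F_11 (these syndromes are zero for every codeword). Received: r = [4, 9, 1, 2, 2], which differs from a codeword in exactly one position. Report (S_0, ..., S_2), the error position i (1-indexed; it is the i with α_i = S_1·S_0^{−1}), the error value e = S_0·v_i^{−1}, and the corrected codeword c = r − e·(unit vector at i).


S = (9, 4, 3), error at position 4, error magnitude e = 8, c = [4, 9, 1, 5, 2].

Step 1: column multipliers v_i = (∏_{j≠i}(α_i − α_j))^{−1} mod 11.
  i = 1 (α = 8): (8−2)(8−5)(8−9)(8−6) = 6·3·(−1)·2 = −36 ≡ 8, so v_1 = 8^{−1} = 7 (mod 11).
  i = 2 (α = 2): (2−8)(2−5)(2−9)(2−6) = (−6)·(−3)·(−7)·(−4) = 504 ≡ 9, so v_2 = 9^{−1} = 5 (mod 11).
  i = 3 (α = 5): (5−8)(5−2)(5−9)(5−6) = (−3)·3·(−4)·(−1) = −36 ≡ 8, so v_3 = 8^{−1} = 7 (mod 11).
  i = 4 (α = 9): (9−8)(9−2)(9−5)(9−6) = 1·7·4·3 = 84 ≡ 7, so v_4 = 7^{−1} = 8 (mod 11).
  i = 5 (α = 6): (6−8)(6−2)(6−5)(6−9) = (−2)·4·1·(−3) = 24 ≡ 2, so v_5 = 2^{−1} = 6 (mod 11).
  v = [7, 5, 7, 8, 6].
Step 2: syndromes of r = [4, 9, 1, 2, 2] (all sums mod 11).
  S_0 = Σ v_i r_i = 7·4 + 5·9 + 7·1 + 8·2 + 6·2 = 108 ≡ 9.
  S_1 = Σ v_i α_i r_i = 7·8·4 + 5·2·9 + 7·5·1 + 8·9·2 + 6·6·2 = 565 ≡ 4.
  α_i^2 mod 11 = [9, 4, 3, 4, 3].
  S_2 = Σ v_i α_i^2 r_i = 7·9·4 + 5·4·9 + 7·3·1 + 8·4·2 + 6·3·2 = 553 ≡ 3.
  S = (9, 4, 3) ≠ 0, so r is not a codeword (an error is present).
Step 3: locate the error. For a single error e at position i, S_ℓ = v_i·e·α_i^ℓ, so α_err = S_1/S_0.
  S_0^{−1} = 9^{−1} = 5 (mod 11), so α_err = 4·5 = 20 ≡ 9 = α_4. Error position i = 4.
  Consistency check: S_2/S_1 = 3·3 = 9 ≡ 9 = α_err ✓ (single-error assumption holds).
Step 4: error magnitude e = S_0/v_4 = S_0·∏_{j≠4}(α_4 − α_j) = 9·7 = 63 ≡ 8 (mod 11).
Step 5: correct position 4: c_4 = r_4 − e = 2 − 8 ≡ 5 (mod 11). Hence c = [4, 9, 1, 5, 2].
  Check: interpolating c through the α_i gives m(x) = 7 + 1·x (degree < 2) with m(α_i) = c_i for every i, so c is indeed a codeword.


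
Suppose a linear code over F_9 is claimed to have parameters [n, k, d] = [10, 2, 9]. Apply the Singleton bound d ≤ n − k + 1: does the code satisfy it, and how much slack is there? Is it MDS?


Singleton RHS = n − k + 1 = 9, slack = 0, bound satisfied, MDS.

Singleton bound: d ≤ n − k + 1.
Here n = 10, k = 2, so n − k + 1 = 9.
Given d = 9, check d ≤ 9: YES.
Slack = (n − k + 1) − d = 0.
The code is MDS (slack = 0).
Description: the claimed parameters are [10, 2, 9]_9; such a code would be MDS (meets Singleton bound).


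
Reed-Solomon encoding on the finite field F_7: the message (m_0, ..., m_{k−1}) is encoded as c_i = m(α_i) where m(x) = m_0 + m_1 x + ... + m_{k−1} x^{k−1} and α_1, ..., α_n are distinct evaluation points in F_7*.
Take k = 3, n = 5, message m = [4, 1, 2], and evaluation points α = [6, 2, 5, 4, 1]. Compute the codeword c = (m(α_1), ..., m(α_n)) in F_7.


c = [5, 0, 3, 5, 0]

Message polynomial: m(x) = 4 + 1·x + 2·x^2 (mod 7).
For each evaluation point α_i, compute m(α_i) mod 7:
  α_1 = 6: Horner steps 2 → 6 → 5, so m(6) = 5.
  α_2 = 2: Horner steps 2 → 5 → 0, so m(2) = 0.
  α_3 = 5: Horner steps 2 → 4 → 3, so m(5) = 3.
  α_4 = 4: Horner steps 2 → 2 → 5, so m(4) = 5.
  α_5 = 1: Horner steps 2 → 3 → 0, so m(1) = 0.
Codeword c = [5, 0, 3, 5, 0] ∈ F_7^5.


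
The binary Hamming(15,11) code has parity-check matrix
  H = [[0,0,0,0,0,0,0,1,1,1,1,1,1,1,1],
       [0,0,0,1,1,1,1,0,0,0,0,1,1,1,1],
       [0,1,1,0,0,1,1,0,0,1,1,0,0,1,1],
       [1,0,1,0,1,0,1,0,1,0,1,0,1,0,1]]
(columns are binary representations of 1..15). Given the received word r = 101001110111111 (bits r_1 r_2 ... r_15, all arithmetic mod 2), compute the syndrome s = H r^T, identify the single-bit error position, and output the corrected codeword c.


s = (1, 0, 1, 0)^T, error position = 10, corrected codeword c = 101001110011111

Compute s = H r^T mod 2 one row at a time:
  s_1 = 1 + 0 + 1 + 1 + 1 + 1 + 1 + 1 = 7 ≡ 1 (mod 2).
  s_2 = 0 + 0 + 1 + 1 + 1 + 1 + 1 + 1 = 6 ≡ 0 (mod 2).
  s_3 = 0 + 1 + 1 + 1 + 1 + 1 + 1 + 1 = 7 ≡ 1 (mod 2).
  s_4 = 1 + 1 + 0 + 1 + 0 + 1 + 1 + 1 = 6 ≡ 0 (mod 2).
s = (1, 0, 1, 0)^T — this equals column 10 of H (binary 1010), so error is at position 10.
Correct: flip bit 10 of r = 101001110111111 to get c = 101001110011111.


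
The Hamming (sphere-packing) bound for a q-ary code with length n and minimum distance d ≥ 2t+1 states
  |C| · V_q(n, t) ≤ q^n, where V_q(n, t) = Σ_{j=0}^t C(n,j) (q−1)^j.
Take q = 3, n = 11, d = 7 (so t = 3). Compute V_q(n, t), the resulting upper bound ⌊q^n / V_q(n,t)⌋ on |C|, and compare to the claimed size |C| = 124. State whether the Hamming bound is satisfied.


V_q(n, t) = 1563, q^n = 177147, Hamming bound = 113, |C| = 124 > bound (violated).

Step 1: Compute V_q(n, t) = Σ_{j=0}^3 C(n, j) (q−1)^j.
  j = 0: C(11,0)·(2)^0 = 1·1 = 1.
  j = 1: C(11,1)·(2)^1 = 11·2 = 22.
  j = 2: C(11,2)·(2)^2 = 55·4 = 220.
  j = 3: C(11,3)·(2)^3 = 165·8 = 1320.
  V_q(n, t) = 1 + 22 + 220 + 1320 = 1563.
Step 2: q^n = 3^11 = 177147.
Step 3: Hamming bound ⌊q^n / V_q(n,t)⌋ = ⌊177147/1563⌋ = 113.
Step 4: Compare |C| = 124 to 113: violated.
The claimed |C| lies above the Hamming bound, so no 3-ary code of length 11 with d ≥ 7 can have 124 codewords.


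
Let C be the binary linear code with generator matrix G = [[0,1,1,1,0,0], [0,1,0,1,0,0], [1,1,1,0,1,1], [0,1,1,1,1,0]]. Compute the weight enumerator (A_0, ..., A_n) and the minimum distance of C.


Weight distribution: A_0 = 1, A_1 = 2, A_2 = 2, A_3 = 4, A_4 = 5, A_5 = 2. Minimum distance d = 1.

Enumerate all 2^4 = 16 messages m ∈ F_2^4.
For each, compute codeword c = mG in F_2^6, then tally its weight.
  m = 0000 → c = 000000, weight = 0.
  m = 1000 → c = 011100, weight = 3.
  m = 0100 → c = 010100, weight = 2.
  m = 1100 → c = 001000, weight = 1.
  m = 0010 → c = 111011, weight = 5.
  m = 1010 → c = 100111, weight = 4.
  m = 0110 → c = 101111, weight = 5.
  m = 1110 → c = 110011, weight = 4.
  m = 0001 → c = 011110, weight = 4.
  m = 1001 → c = 000010, weight = 1.
  m = 0101 → c = 001010, weight = 2.
  m = 1101 → c = 010110, weight = 3.
  m = 0011 → c = 100101, weight = 3.
  m = 1011 → c = 111001, weight = 4.
  m = 0111 → c = 110001, weight = 3.
  m = 1111 → c = 101101, weight = 4.
Tally weights:
  weight 0: 1 codewords.
  weight 1: 2 codewords.
  weight 2: 2 codewords.
  weight 3: 4 codewords.
  weight 4: 5 codewords.
  weight 5: 2 codewords.
Minimum distance d = smallest w > 0 with A_w > 0 = 1.
Sanity: Σ A_w = 16 = 2^4 = 16 ✓.
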